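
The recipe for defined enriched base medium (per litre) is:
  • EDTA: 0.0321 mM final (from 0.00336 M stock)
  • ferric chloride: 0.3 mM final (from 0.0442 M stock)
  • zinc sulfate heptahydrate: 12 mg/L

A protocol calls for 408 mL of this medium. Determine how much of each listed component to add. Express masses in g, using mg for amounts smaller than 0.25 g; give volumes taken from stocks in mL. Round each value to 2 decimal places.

EDTA 3.90 mL; ferric chloride 2.77 mL; zinc sulfate heptahydrate 4.90 mg

Working volume: 408 mL = 0.408 L.
EDTA: dilute stock: 0.0321 mM × 408 mL ÷ 3.36 mM = 3.90 mL
ferric chloride: C1V1 = C2V2 → 0.3 mM × 408 mL ÷ 44.2 mM = 2.77 mL
zinc sulfate heptahydrate: 12 mg/L × 0.408 L = 4.90 mg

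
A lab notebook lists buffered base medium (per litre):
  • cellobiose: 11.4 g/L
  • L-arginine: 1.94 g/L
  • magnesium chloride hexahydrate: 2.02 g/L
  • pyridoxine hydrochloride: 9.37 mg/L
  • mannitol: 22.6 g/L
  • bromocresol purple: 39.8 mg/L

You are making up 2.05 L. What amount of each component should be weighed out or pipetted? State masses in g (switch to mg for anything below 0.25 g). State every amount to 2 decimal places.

Scale factor relative to 1 L: 2.05.
cellobiose: 11.4 g/L × 2.05 L = 23.37 g
L-arginine: 1.94 g/L × 2.05 L = 3.98 g
magnesium chloride hexahydrate: 2.02 g/L × 2.05 L = 4.14 g
pyridoxine hydrochloride: 9.37 mg/L × 2.05 L = 19.21 mg
mannitol: 22.6 g/L × 2.05 L = 46.33 g
bromocresol purple: 39.8 mg/L × 2.05 L = 81.59 mg

cellobiose 23.37 g; L-arginine 3.98 g; magnesium chloride hexahydrate 4.14 g; pyridoxine hydrochloride 19.21 mg; mannitol 46.33 g; bromocresol purple 81.59 mg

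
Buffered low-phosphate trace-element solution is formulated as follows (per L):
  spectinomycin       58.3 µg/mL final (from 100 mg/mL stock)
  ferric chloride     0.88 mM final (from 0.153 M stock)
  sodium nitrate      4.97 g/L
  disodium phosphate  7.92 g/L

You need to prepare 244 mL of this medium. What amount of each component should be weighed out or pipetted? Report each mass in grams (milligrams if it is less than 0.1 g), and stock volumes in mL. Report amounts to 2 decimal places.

Scale factor relative to 1 L: 0.244.
spectinomycin: V = C2·V2/C1 = 58.3 µg/mL × 244 mL ÷ 100000 µg/mL = 0.14 mL
ferric chloride: V = C2·V2/C1 = 0.88 mM × 244 mL ÷ 153 mM = 1.40 mL
sodium nitrate: 4.97 g/L × 0.244 L = 1.21 g
disodium phosphate: 7.92 g/L × 0.244 L = 1.93 g

spectinomycin 0.14 mL; ferric chloride 1.40 mL; sodium nitrate 1.21 g; disodium phosphate 1.93 g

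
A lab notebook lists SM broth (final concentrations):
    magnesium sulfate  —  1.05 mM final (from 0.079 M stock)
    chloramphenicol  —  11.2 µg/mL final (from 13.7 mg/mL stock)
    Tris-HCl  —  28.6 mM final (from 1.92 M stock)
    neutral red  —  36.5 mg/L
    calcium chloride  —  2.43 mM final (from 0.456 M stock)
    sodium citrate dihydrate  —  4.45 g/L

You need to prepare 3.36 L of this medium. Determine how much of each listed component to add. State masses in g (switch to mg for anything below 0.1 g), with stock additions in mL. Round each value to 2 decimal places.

magnesium sulfate 44.66 mL; chloramphenicol 2.75 mL; Tris-HCl 50.05 mL; neutral red 0.12 g; calcium chloride 17.91 mL; sodium citrate dihydrate 14.95 g

Working volume: 3.36 L.
magnesium sulfate: V = C2·V2/C1 = 1.05 mM × 3360 mL ÷ 79 mM = 44.66 mL
chloramphenicol: V = C2·V2/C1 = 11.2 µg/mL × 3360 mL ÷ 13700 µg/mL = 2.75 mL
Tris-HCl: dilute stock: 28.6 mM × 3360 mL ÷ 1920 mM = 50.05 mL
neutral red: 36.5 mg/L × 3.36 L = 122.64 mg = 0.12 g
calcium chloride: V = C2·V2/C1 = 2.43 mM × 3360 mL ÷ 456 mM = 17.91 mL
sodium citrate dihydrate: 4.45 g/L × 3.36 L = 14.95 g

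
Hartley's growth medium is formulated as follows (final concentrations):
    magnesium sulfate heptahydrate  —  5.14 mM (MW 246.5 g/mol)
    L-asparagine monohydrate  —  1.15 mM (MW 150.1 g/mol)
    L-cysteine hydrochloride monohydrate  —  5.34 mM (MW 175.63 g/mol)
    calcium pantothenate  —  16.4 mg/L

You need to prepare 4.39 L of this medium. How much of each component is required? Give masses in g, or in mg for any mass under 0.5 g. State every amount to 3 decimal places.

magnesium sulfate heptahydrate 5.562 g; L-asparagine monohydrate 0.758 g; L-cysteine hydrochloride monohydrate 4.117 g; calcium pantothenate 71.996 mg

Working volume: 4.39 L.
magnesium sulfate heptahydrate: 5.14 mmol/L × 246.5 g/mol × 4.39 L ÷ 1000 = 5.562 g
L-asparagine monohydrate: 1.15 mmol/L × 150.1 g/mol × 4.39 L ÷ 1000 = 0.758 g
L-cysteine hydrochloride monohydrate: 5.34 mmol/L × 175.63 g/mol × 4.39 L ÷ 1000 = 4.117 g
calcium pantothenate: 16.4 mg/L × 4.39 L = 71.996 mg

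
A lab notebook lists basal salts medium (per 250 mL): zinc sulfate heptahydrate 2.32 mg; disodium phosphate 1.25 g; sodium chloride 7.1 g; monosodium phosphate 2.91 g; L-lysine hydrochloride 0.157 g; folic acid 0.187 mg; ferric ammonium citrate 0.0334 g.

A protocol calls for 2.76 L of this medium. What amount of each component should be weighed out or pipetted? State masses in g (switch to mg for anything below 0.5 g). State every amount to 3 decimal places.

zinc sulfate heptahydrate 25.613 mg; disodium phosphate 13.800 g; sodium chloride 78.384 g; monosodium phosphate 32.126 g; L-lysine hydrochloride 1.733 g; folic acid 2.064 mg; ferric ammonium citrate 368.736 mg

Scale factor = 2760 mL / 250 mL = 11.04.
zinc sulfate heptahydrate: 2.32 mg × (2760 mL / 250 mL) = 25.613 mg
disodium phosphate: 1.25 g × (2760 mL / 250 mL) = 13.800 g
sodium chloride: 7.1 g × (2760 mL / 250 mL) = 78.384 g
monosodium phosphate: 2.91 g × (2760 mL / 250 mL) = 32.126 g
L-lysine hydrochloride: 0.157 g × (2760 mL / 250 mL) = 1.733 g
folic acid: 0.187 mg × (2760 mL / 250 mL) = 2.064 mg
ferric ammonium citrate: 0.0334 g × (2760 mL / 250 mL) = 0.368736 g = 368.736 mg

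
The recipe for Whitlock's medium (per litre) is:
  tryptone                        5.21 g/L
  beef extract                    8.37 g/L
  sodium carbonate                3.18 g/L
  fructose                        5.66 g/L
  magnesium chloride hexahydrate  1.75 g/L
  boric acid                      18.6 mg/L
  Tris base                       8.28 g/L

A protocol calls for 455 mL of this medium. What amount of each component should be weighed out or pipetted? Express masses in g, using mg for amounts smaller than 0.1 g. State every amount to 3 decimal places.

tryptone 2.371 g; beef extract 3.808 g; sodium carbonate 1.447 g; fructose 2.575 g; magnesium chloride hexahydrate 0.796 g; boric acid 8.463 mg; Tris base 3.767 g

Target volume = 455 mL = 0.455 L.
tryptone: 5.21 g/L × 0.455 L = 2.371 g
beef extract: 8.37 g/L × 0.455 L = 3.808 g
sodium carbonate: 3.18 g/L × 0.455 L = 1.447 g
fructose: 5.66 g/L × 0.455 L = 2.575 g
magnesium chloride hexahydrate: 1.75 g/L × 0.455 L = 0.796 g
boric acid: 18.6 mg/L × 0.455 L = 8.463 mg
Tris base: 8.28 g/L × 0.455 L = 3.767 g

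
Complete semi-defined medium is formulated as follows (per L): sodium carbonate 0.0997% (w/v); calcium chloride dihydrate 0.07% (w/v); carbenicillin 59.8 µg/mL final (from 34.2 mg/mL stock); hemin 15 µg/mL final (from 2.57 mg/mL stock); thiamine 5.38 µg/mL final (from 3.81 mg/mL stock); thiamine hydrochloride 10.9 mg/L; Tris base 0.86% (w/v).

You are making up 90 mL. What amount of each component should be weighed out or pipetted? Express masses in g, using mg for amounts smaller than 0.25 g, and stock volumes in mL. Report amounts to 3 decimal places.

Target volume = 90 mL = 0.09 L.
sodium carbonate: 0.0997% w/v = 0.997 g/L → 0.997 × 0.09 L = 0.08973 g = 89.730 mg
calcium chloride dihydrate: 0.07 g per 100 mL × 90 mL ÷ 100 = 0.063 g = 63.000 mg
carbenicillin: C1V1 = C2V2 → 59.8 µg/mL × 90 mL ÷ 34200 µg/mL = 0.157 mL
hemin: C1V1 = C2V2 → 15 µg/mL × 90 mL ÷ 2570 µg/mL = 0.525 mL
thiamine: dilute stock: 5.38 µg/mL × 90 mL ÷ 3810 µg/mL = 0.127 mL
thiamine hydrochloride: 10.9 mg/L × 0.09 L = 0.981 mg
Tris base: 0.86% w/v = 8.6 g/L → 8.6 × 0.09 L = 0.774 g

sodium carbonate 89.730 mg; calcium chloride dihydrate 63.000 mg; carbenicillin 0.157 mL; hemin 0.525 mL; thiamine 0.127 mL; thiamine hydrochloride 0.981 mg; Tris base 0.774 g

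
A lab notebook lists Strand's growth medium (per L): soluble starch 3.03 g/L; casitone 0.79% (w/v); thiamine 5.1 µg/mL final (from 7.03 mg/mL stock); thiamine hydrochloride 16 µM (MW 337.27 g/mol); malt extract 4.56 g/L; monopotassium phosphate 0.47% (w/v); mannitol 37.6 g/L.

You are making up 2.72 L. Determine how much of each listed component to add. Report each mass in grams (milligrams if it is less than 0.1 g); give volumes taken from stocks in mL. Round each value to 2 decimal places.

Working volume: 2.72 L.
soluble starch: 3.03 g/L × 2.72 L = 8.24 g
casitone: 0.79% w/v = 7.9 g/L → 7.9 × 2.72 L = 21.49 g
thiamine: V = C2·V2/C1 = 5.1 µg/mL × 2720 mL ÷ 7030 µg/mL = 1.97 mL
thiamine hydrochloride: 16 µmol/L × 337.27 g/mol × 2.72 L ÷ 1000 = 14.68 mg
malt extract: 4.56 g/L × 2.72 L = 12.40 g
monopotassium phosphate: 0.47 g per 100 mL × 2720 mL ÷ 100 = 12.78 g
mannitol: 37.6 g/L × 2.72 L = 102.27 g

soluble starch 8.24 g; casitone 21.49 g; thiamine 1.97 mL; thiamine hydrochloride 14.68 mg; malt extract 12.40 g; monopotassium phosphate 12.78 g; mannitol 102.27 g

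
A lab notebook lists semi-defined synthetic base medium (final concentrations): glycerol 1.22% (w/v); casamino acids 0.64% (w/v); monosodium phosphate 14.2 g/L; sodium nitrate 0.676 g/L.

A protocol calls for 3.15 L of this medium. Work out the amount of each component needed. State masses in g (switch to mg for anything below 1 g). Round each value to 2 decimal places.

glycerol 38.43 g; casamino acids 20.16 g; monosodium phosphate 44.73 g; sodium nitrate 2.13 g

Working volume: 3.15 L.
glycerol: 1.22 g per 100 mL × 3150 mL ÷ 100 = 38.43 g
casamino acids: 0.64 g per 100 mL × 3150 mL ÷ 100 = 20.16 g
monosodium phosphate: 14.2 g/L × 3.15 L = 44.73 g
sodium nitrate: 0.676 g/L × 3.15 L = 2.13 g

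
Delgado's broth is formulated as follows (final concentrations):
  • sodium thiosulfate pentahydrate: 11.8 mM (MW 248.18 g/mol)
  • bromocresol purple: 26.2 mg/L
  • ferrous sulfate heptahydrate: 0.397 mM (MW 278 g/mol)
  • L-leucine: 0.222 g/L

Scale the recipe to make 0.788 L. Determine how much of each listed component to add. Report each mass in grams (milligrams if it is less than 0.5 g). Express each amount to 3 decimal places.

Scale factor relative to 1 L: 0.788.
sodium thiosulfate pentahydrate: 11.8 mmol/L × 248.18 g/mol × 0.788 L ÷ 1000 = 2.308 g
bromocresol purple: 26.2 mg/L × 0.788 L = 20.646 mg
ferrous sulfate heptahydrate: 0.397 mmol/L × 278 mg/mmol × 0.788 L = 86.968 mg
L-leucine: 0.222 g/L × 0.788 L = 0.174936 g = 174.936 mg

sodium thiosulfate pentahydrate 2.308 g; bromocresol purple 20.646 mg; ferrous sulfate heptahydrate 86.968 mg; L-leucine 174.936 mg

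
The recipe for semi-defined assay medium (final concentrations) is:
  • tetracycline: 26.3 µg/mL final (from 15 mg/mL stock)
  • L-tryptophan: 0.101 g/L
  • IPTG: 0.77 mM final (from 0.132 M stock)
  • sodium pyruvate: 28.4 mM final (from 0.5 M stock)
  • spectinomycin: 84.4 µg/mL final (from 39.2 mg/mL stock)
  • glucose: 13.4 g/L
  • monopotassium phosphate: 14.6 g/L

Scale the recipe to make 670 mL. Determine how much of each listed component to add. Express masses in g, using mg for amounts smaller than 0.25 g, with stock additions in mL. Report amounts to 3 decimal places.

Scale factor relative to 1 L: 0.67.
tetracycline: C1V1 = C2V2 → 26.3 µg/mL × 670 mL ÷ 15000 µg/mL = 1.175 mL
L-tryptophan: 0.101 g/L × 0.67 L = 0.06767 g = 67.670 mg
IPTG: C1V1 = C2V2 → 0.77 mM × 670 mL ÷ 132 mM = 3.908 mL
sodium pyruvate: dilute stock: 28.4 mM × 670 mL ÷ 500 mM = 38.056 mL
spectinomycin: dilute stock: 84.4 µg/mL × 670 mL ÷ 39200 µg/mL = 1.443 mL
glucose: 13.4 g/L × 0.67 L = 8.978 g
monopotassium phosphate: 14.6 g/L × 0.67 L = 9.782 g

tetracycline 1.175 mL; L-tryptophan 67.670 mg; IPTG 3.908 mL; sodium pyruvate 38.056 mL; spectinomycin 1.443 mL; glucose 8.978 g; monopotassium phosphate 9.782 g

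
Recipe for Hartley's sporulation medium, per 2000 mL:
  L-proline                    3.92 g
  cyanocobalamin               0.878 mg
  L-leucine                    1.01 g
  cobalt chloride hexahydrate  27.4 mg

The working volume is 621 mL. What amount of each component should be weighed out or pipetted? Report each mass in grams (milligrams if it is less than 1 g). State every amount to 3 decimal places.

L-proline 1.217 g; cyanocobalamin 0.273 mg; L-leucine 313.605 mg; cobalt chloride hexahydrate 8.508 mg

Scale factor = 621 mL / 2000 mL = 0.3105.
L-proline: 3.92 g × (621 mL / 2000 mL) = 1.217 g
cyanocobalamin: 0.878 mg × (621 mL / 2000 mL) = 0.273 mg
L-leucine: 1.01 g × (621 mL / 2000 mL) = 0.313605 g = 313.605 mg
cobalt chloride hexahydrate: 27.4 mg × (621 mL / 2000 mL) = 8.508 mg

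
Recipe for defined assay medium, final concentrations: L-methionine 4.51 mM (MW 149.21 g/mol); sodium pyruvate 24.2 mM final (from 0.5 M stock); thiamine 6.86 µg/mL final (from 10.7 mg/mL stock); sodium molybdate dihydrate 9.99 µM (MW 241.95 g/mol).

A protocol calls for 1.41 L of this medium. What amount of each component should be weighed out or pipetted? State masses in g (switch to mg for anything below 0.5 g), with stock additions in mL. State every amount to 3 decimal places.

Working volume: 1.41 L.
L-methionine: 4.51 mmol/L × 149.21 g/mol × 1.41 L ÷ 1000 = 0.949 g
sodium pyruvate: dilute stock: 24.2 mM × 1410 mL ÷ 500 mM = 68.244 mL
thiamine: V = C2·V2/C1 = 6.86 µg/mL × 1410 mL ÷ 10700 µg/mL = 0.904 mL
sodium molybdate dihydrate: 9.99 µmol/L × 241.95 g/mol × 1.41 L ÷ 1000 = 3.408 mg

L-methionine 0.949 g; sodium pyruvate 68.244 mL; thiamine 0.904 mL; sodium molybdate dihydrate 3.408 mg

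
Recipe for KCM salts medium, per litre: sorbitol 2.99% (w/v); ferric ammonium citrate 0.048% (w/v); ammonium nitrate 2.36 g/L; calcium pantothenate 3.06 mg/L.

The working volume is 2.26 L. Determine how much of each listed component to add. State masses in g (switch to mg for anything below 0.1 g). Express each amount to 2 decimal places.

sorbitol 67.57 g; ferric ammonium citrate 1.08 g; ammonium nitrate 5.33 g; calcium pantothenate 6.92 mg

Scale factor relative to 1 L: 2.26.
sorbitol: 2.99 g per 100 mL × 2260 mL ÷ 100 = 67.57 g
ferric ammonium citrate: 0.048 g per 100 mL × 2260 mL ÷ 100 = 1.08 g
ammonium nitrate: 2.36 g/L × 2.26 L = 5.33 g
calcium pantothenate: 3.06 mg/L × 2.26 L = 6.92 mg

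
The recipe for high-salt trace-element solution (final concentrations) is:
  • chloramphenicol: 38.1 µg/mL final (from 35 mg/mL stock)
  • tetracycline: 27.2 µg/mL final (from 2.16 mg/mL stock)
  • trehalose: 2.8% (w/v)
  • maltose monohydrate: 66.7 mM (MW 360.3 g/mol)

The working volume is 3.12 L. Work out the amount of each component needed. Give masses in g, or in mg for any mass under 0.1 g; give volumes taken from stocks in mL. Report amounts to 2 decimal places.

Working volume: 3.12 L.
chloramphenicol: V = C2·V2/C1 = 38.1 µg/mL × 3120 mL ÷ 35000 µg/mL = 3.40 mL
tetracycline: C1V1 = C2V2 → 27.2 µg/mL × 3120 mL ÷ 2160 µg/mL = 39.29 mL
trehalose: 2.8% w/v = 28 g/L → 28 × 3.12 L = 87.36 g
maltose monohydrate: 66.7 mmol/L × 360.3 g/mol × 3.12 L ÷ 1000 = 74.98 g

chloramphenicol 3.40 mL; tetracycline 39.29 mL; trehalose 87.36 g; maltose monohydrate 74.98 g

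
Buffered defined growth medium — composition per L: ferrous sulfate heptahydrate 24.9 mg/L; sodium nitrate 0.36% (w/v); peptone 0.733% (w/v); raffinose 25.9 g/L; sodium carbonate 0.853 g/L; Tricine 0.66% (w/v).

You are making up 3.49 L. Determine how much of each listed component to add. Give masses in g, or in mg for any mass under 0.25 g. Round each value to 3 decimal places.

Scale factor relative to 1 L: 3.49.
ferrous sulfate heptahydrate: 24.9 mg/L × 3.49 L = 86.901 mg
sodium nitrate: 0.36 g per 100 mL × 3490 mL ÷ 100 = 12.564 g
peptone: 0.733 g per 100 mL × 3490 mL ÷ 100 = 25.582 g
raffinose: 25.9 g/L × 3.49 L = 90.391 g
sodium carbonate: 0.853 g/L × 3.49 L = 2.977 g
Tricine: 0.66% w/v = 6.6 g/L → 6.6 × 3.49 L = 23.034 g

ferrous sulfate heptahydrate 86.901 mg; sodium nitrate 12.564 g; peptone 25.582 g; raffinose 90.391 g; sodium carbonate 2.977 g; Tricine 23.034 g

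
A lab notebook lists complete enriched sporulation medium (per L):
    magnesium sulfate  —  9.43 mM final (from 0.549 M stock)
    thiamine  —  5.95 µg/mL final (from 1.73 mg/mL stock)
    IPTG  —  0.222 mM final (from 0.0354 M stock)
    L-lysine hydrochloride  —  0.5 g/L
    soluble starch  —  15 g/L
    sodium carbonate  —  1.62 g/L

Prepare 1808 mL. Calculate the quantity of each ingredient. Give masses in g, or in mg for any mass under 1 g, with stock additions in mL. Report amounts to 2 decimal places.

Target volume = 1808 mL = 1.808 L.
magnesium sulfate: dilute stock: 9.43 mM × 1808 mL ÷ 549 mM = 31.06 mL
thiamine: V = C2·V2/C1 = 5.95 µg/mL × 1808 mL ÷ 1730 µg/mL = 6.22 mL
IPTG: C1V1 = C2V2 → 0.222 mM × 1808 mL ÷ 35.4 mM = 11.34 mL
L-lysine hydrochloride: 0.5 g/L × 1.808 L = 0.904 g = 904.00 mg
soluble starch: 15 g/L × 1.808 L = 27.12 g
sodium carbonate: 1.62 g/L × 1.808 L = 2.93 g

magnesium sulfate 31.06 mL; thiamine 6.22 mL; IPTG 11.34 mL; L-lysine hydrochloride 904.00 mg; soluble starch 27.12 g; sodium carbonate 2.93 g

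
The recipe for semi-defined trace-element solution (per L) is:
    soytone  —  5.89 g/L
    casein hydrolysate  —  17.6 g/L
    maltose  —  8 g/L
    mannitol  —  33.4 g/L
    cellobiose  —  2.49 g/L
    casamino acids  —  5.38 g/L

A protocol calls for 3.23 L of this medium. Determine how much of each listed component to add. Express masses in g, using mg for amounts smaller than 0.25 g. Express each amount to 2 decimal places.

soytone 19.02 g; casein hydrolysate 56.85 g; maltose 25.84 g; mannitol 107.88 g; cellobiose 8.04 g; casamino acids 17.38 g

Scale factor relative to 1 L: 3.23.
soytone: 5.89 g/L × 3.23 L = 19.02 g
casein hydrolysate: 17.6 g/L × 3.23 L = 56.85 g
maltose: 8 g/L × 3.23 L = 25.84 g
mannitol: 33.4 g/L × 3.23 L = 107.88 g
cellobiose: 2.49 g/L × 3.23 L = 8.04 g
casamino acids: 5.38 g/L × 3.23 L = 17.38 g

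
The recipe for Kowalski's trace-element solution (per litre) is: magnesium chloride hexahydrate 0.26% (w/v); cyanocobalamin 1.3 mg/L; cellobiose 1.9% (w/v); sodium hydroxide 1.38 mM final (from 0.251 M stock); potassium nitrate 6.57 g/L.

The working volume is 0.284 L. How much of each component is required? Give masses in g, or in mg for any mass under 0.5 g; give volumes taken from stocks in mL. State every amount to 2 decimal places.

magnesium chloride hexahydrate 0.74 g; cyanocobalamin 0.37 mg; cellobiose 5.40 g; sodium hydroxide 1.56 mL; potassium nitrate 1.87 g

Working volume: 0.284 L.
magnesium chloride hexahydrate: 0.26% w/v = 2.6 g/L → 2.6 × 0.284 L = 0.74 g
cyanocobalamin: 1.3 mg/L × 0.284 L = 0.37 mg
cellobiose: 1.9 g per 100 mL × 284 mL ÷ 100 = 5.40 g
sodium hydroxide: V = C2·V2/C1 = 1.38 mM × 284 mL ÷ 251 mM = 1.56 mL
potassium nitrate: 6.57 g/L × 0.284 L = 1.87 g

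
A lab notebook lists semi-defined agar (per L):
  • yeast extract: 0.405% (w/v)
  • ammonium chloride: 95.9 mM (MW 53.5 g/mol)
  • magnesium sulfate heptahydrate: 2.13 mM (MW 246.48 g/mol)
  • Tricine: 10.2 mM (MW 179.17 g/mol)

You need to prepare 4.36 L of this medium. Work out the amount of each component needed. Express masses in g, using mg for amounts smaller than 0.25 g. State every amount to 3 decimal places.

yeast extract 17.658 g; ammonium chloride 22.370 g; magnesium sulfate heptahydrate 2.289 g; Tricine 7.968 g

Scale factor relative to 1 L: 4.36.
yeast extract: 0.405 g per 100 mL × 4360 mL ÷ 100 = 17.658 g
ammonium chloride: 95.9 mmol/L × 53.5 g/mol × 4.36 L ÷ 1000 = 22.370 g
magnesium sulfate heptahydrate: 2.13 mmol/L × 246.48 g/mol × 4.36 L ÷ 1000 = 2.289 g
Tricine: 10.2 mmol/L × 179.17 g/mol × 4.36 L ÷ 1000 = 7.968 g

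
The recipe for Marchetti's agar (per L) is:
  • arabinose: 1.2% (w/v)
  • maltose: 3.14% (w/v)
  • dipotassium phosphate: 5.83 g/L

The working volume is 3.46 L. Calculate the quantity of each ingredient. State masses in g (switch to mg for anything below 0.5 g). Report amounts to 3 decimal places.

Scale factor relative to 1 L: 3.46.
arabinose: 1.2% w/v = 12 g/L → 12 × 3.46 L = 41.520 g
maltose: 3.14 g per 100 mL × 3460 mL ÷ 100 = 108.644 g
dipotassium phosphate: 5.83 g/L × 3.46 L = 20.172 g

arabinose 41.520 g; maltose 108.644 g; dipotassium phosphate 20.172 g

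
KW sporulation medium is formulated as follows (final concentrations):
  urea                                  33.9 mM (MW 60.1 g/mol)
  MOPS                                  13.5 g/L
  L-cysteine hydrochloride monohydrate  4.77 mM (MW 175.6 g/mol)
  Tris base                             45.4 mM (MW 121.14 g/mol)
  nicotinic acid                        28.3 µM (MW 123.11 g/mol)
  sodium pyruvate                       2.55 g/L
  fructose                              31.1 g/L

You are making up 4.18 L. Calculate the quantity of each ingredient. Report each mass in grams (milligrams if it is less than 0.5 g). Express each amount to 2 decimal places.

Scale factor relative to 1 L: 4.18.
urea: 33.9 mmol/L × 60.1 g/mol × 4.18 L ÷ 1000 = 8.52 g
MOPS: 13.5 g/L × 4.18 L = 56.43 g
L-cysteine hydrochloride monohydrate: 4.77 mmol/L × 175.6 g/mol × 4.18 L ÷ 1000 = 3.50 g
Tris base: 45.4 mmol/L × 121.14 g/mol × 4.18 L ÷ 1000 = 22.99 g
nicotinic acid: 28.3 µmol/L × 123.11 g/mol × 4.18 L ÷ 1000 = 14.56 mg
sodium pyruvate: 2.55 g/L × 4.18 L = 10.66 g
fructose: 31.1 g/L × 4.18 L = 130.00 g

urea 8.52 g; MOPS 56.43 g; L-cysteine hydrochloride monohydrate 3.50 g; Tris base 22.99 g; nicotinic acid 14.56 mg; sodium pyruvate 10.66 g; fructose 130.00 g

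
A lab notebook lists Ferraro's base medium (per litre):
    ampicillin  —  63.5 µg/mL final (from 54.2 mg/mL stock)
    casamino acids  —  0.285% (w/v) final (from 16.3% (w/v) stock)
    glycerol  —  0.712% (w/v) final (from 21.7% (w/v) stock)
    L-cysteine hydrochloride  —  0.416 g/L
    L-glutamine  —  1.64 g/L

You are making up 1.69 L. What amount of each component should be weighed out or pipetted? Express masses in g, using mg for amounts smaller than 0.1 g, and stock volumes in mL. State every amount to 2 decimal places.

Working volume: 1.69 L.
ampicillin: dilute stock: 63.5 µg/mL × 1690 mL ÷ 54200 µg/mL = 1.98 mL
casamino acids: dilute stock: 0.285% ÷ 16.3% × 1690 mL = 29.55 mL
glycerol: C1V1 = C2V2 → 0.712% ÷ 21.7% × 1690 mL = 55.45 mL
L-cysteine hydrochloride: 0.416 g/L × 1.69 L = 0.70 g
L-glutamine: 1.64 g/L × 1.69 L = 2.77 g

ampicillin 1.98 mL; casamino acids 29.55 mL; glycerol 55.45 mL; L-cysteine hydrochloride 0.70 g; L-glutamine 2.77 g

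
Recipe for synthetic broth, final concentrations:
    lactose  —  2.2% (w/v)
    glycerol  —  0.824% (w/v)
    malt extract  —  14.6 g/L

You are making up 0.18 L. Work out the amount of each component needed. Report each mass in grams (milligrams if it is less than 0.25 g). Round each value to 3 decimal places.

lactose 3.960 g; glycerol 1.483 g; malt extract 2.628 g

Scale factor relative to 1 L: 0.18.
lactose: 2.2% w/v = 22 g/L → 22 × 0.18 L = 3.960 g
glycerol: 0.824% w/v = 8.24 g/L → 8.24 × 0.18 L = 1.483 g
malt extract: 14.6 g/L × 0.18 L = 2.628 g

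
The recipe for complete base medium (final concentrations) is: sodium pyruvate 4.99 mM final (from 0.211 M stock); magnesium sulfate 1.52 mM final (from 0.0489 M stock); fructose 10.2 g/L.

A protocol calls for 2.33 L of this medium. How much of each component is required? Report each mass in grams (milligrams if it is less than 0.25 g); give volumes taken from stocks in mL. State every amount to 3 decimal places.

Working volume: 2.33 L.
sodium pyruvate: V = C2·V2/C1 = 4.99 mM × 2330 mL ÷ 211 mM = 55.103 mL
magnesium sulfate: dilute stock: 1.52 mM × 2330 mL ÷ 48.9 mM = 72.425 mL
fructose: 10.2 g/L × 2.33 L = 23.766 g

sodium pyruvate 55.103 mL; magnesium sulfate 72.425 mL; fructose 23.766 g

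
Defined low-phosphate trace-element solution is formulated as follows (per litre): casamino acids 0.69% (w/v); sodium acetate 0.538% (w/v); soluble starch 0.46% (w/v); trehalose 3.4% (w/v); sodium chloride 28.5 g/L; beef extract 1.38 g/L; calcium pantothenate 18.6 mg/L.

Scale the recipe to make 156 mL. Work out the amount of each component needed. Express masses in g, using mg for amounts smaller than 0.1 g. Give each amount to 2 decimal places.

Target volume = 156 mL = 0.156 L.
casamino acids: 0.69% w/v = 6.9 g/L → 6.9 × 0.156 L = 1.08 g
sodium acetate: 0.538 g per 100 mL × 156 mL ÷ 100 = 0.84 g
soluble starch: 0.46 g per 100 mL × 156 mL ÷ 100 = 0.72 g
trehalose: 3.4 g per 100 mL × 156 mL ÷ 100 = 5.30 g
sodium chloride: 28.5 g/L × 0.156 L = 4.45 g
beef extract: 1.38 g/L × 0.156 L = 0.22 g
calcium pantothenate: 18.6 mg/L × 0.156 L = 2.90 mg

casamino acids 1.08 g; sodium acetate 0.84 g; soluble starch 0.72 g; trehalose 5.30 g; sodium chloride 4.45 g; beef extract 0.22 g; calcium pantothenate 2.90 mg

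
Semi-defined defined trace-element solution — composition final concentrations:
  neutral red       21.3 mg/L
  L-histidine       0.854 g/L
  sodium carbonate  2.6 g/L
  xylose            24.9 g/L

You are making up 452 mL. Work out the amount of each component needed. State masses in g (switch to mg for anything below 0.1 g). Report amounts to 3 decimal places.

Working volume: 452 mL = 0.452 L.
neutral red: 21.3 mg/L × 0.452 L = 9.628 mg
L-histidine: 0.854 g/L × 0.452 L = 0.386 g
sodium carbonate: 2.6 g/L × 0.452 L = 1.175 g
xylose: 24.9 g/L × 0.452 L = 11.255 g

neutral red 9.628 mg; L-histidine 0.386 g; sodium carbonate 1.175 g; xylose 11.255 g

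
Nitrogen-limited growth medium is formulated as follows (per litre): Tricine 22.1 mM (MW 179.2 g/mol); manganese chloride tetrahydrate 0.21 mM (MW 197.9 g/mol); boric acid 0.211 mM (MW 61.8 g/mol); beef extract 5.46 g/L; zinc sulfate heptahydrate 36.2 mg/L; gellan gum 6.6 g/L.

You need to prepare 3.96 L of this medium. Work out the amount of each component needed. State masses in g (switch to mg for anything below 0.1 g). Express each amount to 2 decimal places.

Working volume: 3.96 L.
Tricine: 22.1 mmol/L × 179.2 g/mol × 3.96 L ÷ 1000 = 15.68 g
manganese chloride tetrahydrate: 0.21 mmol/L × 197.9 g/mol × 3.96 L ÷ 1000 = 0.16 g
boric acid: 0.211 mmol/L × 61.8 mg/mmol × 3.96 L = 51.64 mg
beef extract: 5.46 g/L × 3.96 L = 21.62 g
zinc sulfate heptahydrate: 36.2 mg/L × 3.96 L = 143.352 mg = 0.14 g
gellan gum: 6.6 g/L × 3.96 L = 26.14 g

Tricine 15.68 g; manganese chloride tetrahydrate 0.16 g; boric acid 51.64 mg; beef extract 21.62 g; zinc sulfate heptahydrate 0.14 g; gellan gum 26.14 g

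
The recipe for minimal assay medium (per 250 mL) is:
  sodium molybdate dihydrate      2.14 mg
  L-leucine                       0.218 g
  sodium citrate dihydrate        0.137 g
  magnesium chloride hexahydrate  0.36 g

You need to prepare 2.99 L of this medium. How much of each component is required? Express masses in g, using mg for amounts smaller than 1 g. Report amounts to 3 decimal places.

sodium molybdate dihydrate 25.594 mg; L-leucine 2.607 g; sodium citrate dihydrate 1.639 g; magnesium chloride hexahydrate 4.306 g

Scale factor = 2990 mL / 250 mL = 11.96.
sodium molybdate dihydrate: 2.14 mg × (2990 mL / 250 mL) = 25.594 mg
L-leucine: 0.218 g × (2990 mL / 250 mL) = 2.607 g
sodium citrate dihydrate: 0.137 g × (2990 mL / 250 mL) = 1.639 g
magnesium chloride hexahydrate: 0.36 g × (2990 mL / 250 mL) = 4.306 g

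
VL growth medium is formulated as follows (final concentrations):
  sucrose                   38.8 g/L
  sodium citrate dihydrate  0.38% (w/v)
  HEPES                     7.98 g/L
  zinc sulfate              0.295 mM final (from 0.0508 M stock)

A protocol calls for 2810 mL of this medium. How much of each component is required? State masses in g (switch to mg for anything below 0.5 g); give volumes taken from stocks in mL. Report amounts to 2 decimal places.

sucrose 109.03 g; sodium citrate dihydrate 10.68 g; HEPES 22.42 g; zinc sulfate 16.32 mL

Working volume: 2810 mL = 2.81 L.
sucrose: 38.8 g/L × 2.81 L = 109.03 g
sodium citrate dihydrate: 0.38 g per 100 mL × 2810 mL ÷ 100 = 10.68 g
HEPES: 7.98 g/L × 2.81 L = 22.42 g
zinc sulfate: C1V1 = C2V2 → 0.295 mM × 2810 mL ÷ 50.8 mM = 16.32 mL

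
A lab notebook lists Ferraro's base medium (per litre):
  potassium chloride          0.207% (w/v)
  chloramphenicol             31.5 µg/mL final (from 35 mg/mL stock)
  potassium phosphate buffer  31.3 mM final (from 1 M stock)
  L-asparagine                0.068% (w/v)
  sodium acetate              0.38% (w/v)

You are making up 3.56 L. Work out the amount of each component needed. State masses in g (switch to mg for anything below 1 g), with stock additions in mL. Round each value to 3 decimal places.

potassium chloride 7.369 g; chloramphenicol 3.204 mL; potassium phosphate buffer 111.428 mL; L-asparagine 2.421 g; sodium acetate 13.528 g

Scale factor relative to 1 L: 3.56.
potassium chloride: 0.207 g per 100 mL × 3560 mL ÷ 100 = 7.369 g
chloramphenicol: dilute stock: 31.5 µg/mL × 3560 mL ÷ 35000 µg/mL = 3.204 mL
potassium phosphate buffer: dilute stock: 31.3 mM × 3560 mL ÷ 1000 mM = 111.428 mL
L-asparagine: 0.068 g per 100 mL × 3560 mL ÷ 100 = 2.421 g
sodium acetate: 0.38% w/v = 3.8 g/L → 3.8 × 3.56 L = 13.528 g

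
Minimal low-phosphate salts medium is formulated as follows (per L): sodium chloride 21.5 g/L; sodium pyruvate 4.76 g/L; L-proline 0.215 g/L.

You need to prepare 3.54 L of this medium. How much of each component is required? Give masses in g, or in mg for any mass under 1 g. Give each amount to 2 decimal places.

sodium chloride 76.11 g; sodium pyruvate 16.85 g; L-proline 761.10 mg

Working volume: 3.54 L.
sodium chloride: 21.5 g/L × 3.54 L = 76.11 g
sodium pyruvate: 4.76 g/L × 3.54 L = 16.85 g
L-proline: 0.215 g/L × 3.54 L = 0.7611 g = 761.10 mg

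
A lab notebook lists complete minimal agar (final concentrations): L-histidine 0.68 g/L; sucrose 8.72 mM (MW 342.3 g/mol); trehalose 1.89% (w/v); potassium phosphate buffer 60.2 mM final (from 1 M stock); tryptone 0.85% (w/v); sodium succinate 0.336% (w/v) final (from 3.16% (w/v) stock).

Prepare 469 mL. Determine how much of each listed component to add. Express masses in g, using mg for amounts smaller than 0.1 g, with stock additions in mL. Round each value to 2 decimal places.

L-histidine 0.32 g; sucrose 1.40 g; trehalose 8.86 g; potassium phosphate buffer 28.23 mL; tryptone 3.99 g; sodium succinate 49.87 mL

Working volume: 469 mL = 0.469 L.
L-histidine: 0.68 g/L × 0.469 L = 0.32 g
sucrose: 8.72 mmol/L × 342.3 g/mol × 0.469 L ÷ 1000 = 1.40 g
trehalose: 1.89% w/v = 18.9 g/L → 18.9 × 0.469 L = 8.86 g
potassium phosphate buffer: C1V1 = C2V2 → 60.2 mM × 469 mL ÷ 1000 mM = 28.23 mL
tryptone: 0.85% w/v = 8.5 g/L → 8.5 × 0.469 L = 3.99 g
sodium succinate: C1V1 = C2V2 → 0.336% ÷ 3.16% × 469 mL = 49.87 mL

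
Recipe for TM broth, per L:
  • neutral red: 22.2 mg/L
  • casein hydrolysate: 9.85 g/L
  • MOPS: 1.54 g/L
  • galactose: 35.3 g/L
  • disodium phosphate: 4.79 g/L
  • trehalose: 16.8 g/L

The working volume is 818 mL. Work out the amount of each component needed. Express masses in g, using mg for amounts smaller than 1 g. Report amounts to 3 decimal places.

Working volume: 818 mL = 0.818 L.
neutral red: 22.2 mg/L × 0.818 L = 18.160 mg
casein hydrolysate: 9.85 g/L × 0.818 L = 8.057 g
MOPS: 1.54 g/L × 0.818 L = 1.260 g
galactose: 35.3 g/L × 0.818 L = 28.875 g
disodium phosphate: 4.79 g/L × 0.818 L = 3.918 g
trehalose: 16.8 g/L × 0.818 L = 13.742 g

neutral red 18.160 mg; casein hydrolysate 8.057 g; MOPS 1.260 g; galactose 28.875 g; disodium phosphate 3.918 g; trehalose 13.742 g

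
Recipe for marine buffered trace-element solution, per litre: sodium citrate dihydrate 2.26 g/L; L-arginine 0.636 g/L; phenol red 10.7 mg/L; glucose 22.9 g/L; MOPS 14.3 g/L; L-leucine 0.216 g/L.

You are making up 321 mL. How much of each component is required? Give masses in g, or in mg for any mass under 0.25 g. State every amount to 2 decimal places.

Target volume = 321 mL = 0.321 L.
sodium citrate dihydrate: 2.26 g/L × 0.321 L = 0.73 g
L-arginine: 0.636 g/L × 0.321 L = 0.204156 g = 204.16 mg
phenol red: 10.7 mg/L × 0.321 L = 3.43 mg
glucose: 22.9 g/L × 0.321 L = 7.35 g
MOPS: 14.3 g/L × 0.321 L = 4.59 g
L-leucine: 0.216 g/L × 0.321 L = 0.069336 g = 69.34 mg

sodium citrate dihydrate 0.73 g; L-arginine 204.16 mg; phenol red 3.43 mg; glucose 7.35 g; MOPS 4.59 g; L-leucine 69.34 mg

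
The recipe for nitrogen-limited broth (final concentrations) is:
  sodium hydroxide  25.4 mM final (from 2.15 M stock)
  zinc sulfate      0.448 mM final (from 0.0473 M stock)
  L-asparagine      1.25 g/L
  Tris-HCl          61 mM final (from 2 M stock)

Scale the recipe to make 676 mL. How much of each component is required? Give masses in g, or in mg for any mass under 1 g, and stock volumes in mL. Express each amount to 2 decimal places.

Scale factor relative to 1 L: 0.676.
sodium hydroxide: C1V1 = C2V2 → 25.4 mM × 676 mL ÷ 2150 mM = 7.99 mL
zinc sulfate: dilute stock: 0.448 mM × 676 mL ÷ 47.3 mM = 6.40 mL
L-asparagine: 1.25 g/L × 0.676 L = 0.845 g = 845.00 mg
Tris-HCl: C1V1 = C2V2 → 61 mM × 676 mL ÷ 2000 mM = 20.62 mL

sodium hydroxide 7.99 mL; zinc sulfate 6.40 mL; L-asparagine 845.00 mg; Tris-HCl 20.62 mL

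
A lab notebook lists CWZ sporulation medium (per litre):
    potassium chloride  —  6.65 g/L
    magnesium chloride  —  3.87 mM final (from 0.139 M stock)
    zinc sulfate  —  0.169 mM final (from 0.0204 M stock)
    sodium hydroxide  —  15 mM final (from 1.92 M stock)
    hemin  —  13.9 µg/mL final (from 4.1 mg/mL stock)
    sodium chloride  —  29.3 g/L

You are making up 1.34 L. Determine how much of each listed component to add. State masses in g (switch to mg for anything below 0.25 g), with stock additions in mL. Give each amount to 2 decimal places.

potassium chloride 8.91 g; magnesium chloride 37.31 mL; zinc sulfate 11.10 mL; sodium hydroxide 10.47 mL; hemin 4.54 mL; sodium chloride 39.26 g

Scale factor relative to 1 L: 1.34.
potassium chloride: 6.65 g/L × 1.34 L = 8.91 g
magnesium chloride: V = C2·V2/C1 = 3.87 mM × 1340 mL ÷ 139 mM = 37.31 mL
zinc sulfate: C1V1 = C2V2 → 0.169 mM × 1340 mL ÷ 20.4 mM = 11.10 mL
sodium hydroxide: C1V1 = C2V2 → 15 mM × 1340 mL ÷ 1920 mM = 10.47 mL
hemin: V = C2·V2/C1 = 13.9 µg/mL × 1340 mL ÷ 4100 µg/mL = 4.54 mL
sodium chloride: 29.3 g/L × 1.34 L = 39.26 g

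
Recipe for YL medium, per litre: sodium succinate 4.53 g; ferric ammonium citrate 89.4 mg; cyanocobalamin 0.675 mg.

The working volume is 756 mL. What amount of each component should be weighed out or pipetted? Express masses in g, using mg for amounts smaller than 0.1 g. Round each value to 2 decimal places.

Ratio of target to recipe volume: 756 / 1000 = 0.756.
sodium succinate: 4.53 g × (756 mL / 1000 mL) = 3.42 g
ferric ammonium citrate: 89.4 mg × (756 mL / 1000 mL) = 67.59 mg
cyanocobalamin: 0.675 mg × (756 mL / 1000 mL) = 0.51 mg

sodium succinate 3.42 g; ferric ammonium citrate 67.59 mg; cyanocobalamin 0.51 mg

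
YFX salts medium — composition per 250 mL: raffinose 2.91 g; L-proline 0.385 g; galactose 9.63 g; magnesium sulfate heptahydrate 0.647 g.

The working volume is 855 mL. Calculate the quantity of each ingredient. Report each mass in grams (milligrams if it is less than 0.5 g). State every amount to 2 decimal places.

raffinose 9.95 g; L-proline 1.32 g; galactose 32.93 g; magnesium sulfate heptahydrate 2.21 g

Scale factor = 855 mL / 250 mL = 3.42.
raffinose: 2.91 g × (855 mL / 250 mL) = 9.95 g
L-proline: 0.385 g × (855 mL / 250 mL) = 1.32 g
galactose: 9.63 g × (855 mL / 250 mL) = 32.93 g
magnesium sulfate heptahydrate: 0.647 g × (855 mL / 250 mL) = 2.21 g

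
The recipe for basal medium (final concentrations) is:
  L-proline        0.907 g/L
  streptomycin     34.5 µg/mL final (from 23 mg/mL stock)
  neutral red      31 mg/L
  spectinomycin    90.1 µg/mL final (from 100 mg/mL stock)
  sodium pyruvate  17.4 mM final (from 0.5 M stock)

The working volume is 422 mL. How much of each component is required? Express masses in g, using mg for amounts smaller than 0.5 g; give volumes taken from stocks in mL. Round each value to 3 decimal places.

L-proline 382.754 mg; streptomycin 0.633 mL; neutral red 13.082 mg; spectinomycin 0.380 mL; sodium pyruvate 14.686 mL

Working volume: 422 mL = 0.422 L.
L-proline: 0.907 g/L × 0.422 L = 0.382754 g = 382.754 mg
streptomycin: C1V1 = C2V2 → 34.5 µg/mL × 422 mL ÷ 23000 µg/mL = 0.633 mL
neutral red: 31 mg/L × 0.422 L = 13.082 mg
spectinomycin: dilute stock: 90.1 µg/mL × 422 mL ÷ 100000 µg/mL = 0.380 mL
sodium pyruvate: dilute stock: 17.4 mM × 422 mL ÷ 500 mM = 14.686 mL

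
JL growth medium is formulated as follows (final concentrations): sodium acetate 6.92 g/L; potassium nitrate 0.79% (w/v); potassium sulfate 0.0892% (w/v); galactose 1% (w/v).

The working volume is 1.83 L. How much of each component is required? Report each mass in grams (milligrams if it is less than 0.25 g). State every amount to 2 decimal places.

sodium acetate 12.66 g; potassium nitrate 14.46 g; potassium sulfate 1.63 g; galactose 18.30 g

Working volume: 1.83 L.
sodium acetate: 6.92 g/L × 1.83 L = 12.66 g
potassium nitrate: 0.79% w/v = 7.9 g/L → 7.9 × 1.83 L = 14.46 g
potassium sulfate: 0.0892 g per 100 mL × 1830 mL ÷ 100 = 1.63 g
galactose: 1 g per 100 mL × 1830 mL ÷ 100 = 18.30 g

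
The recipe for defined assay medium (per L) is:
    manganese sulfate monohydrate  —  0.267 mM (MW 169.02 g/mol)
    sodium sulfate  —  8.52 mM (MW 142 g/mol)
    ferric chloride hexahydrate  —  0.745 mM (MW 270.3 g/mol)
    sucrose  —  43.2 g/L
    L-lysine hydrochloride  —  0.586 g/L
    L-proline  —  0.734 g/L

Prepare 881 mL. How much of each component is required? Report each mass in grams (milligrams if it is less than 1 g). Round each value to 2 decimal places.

Working volume: 881 mL = 0.881 L.
manganese sulfate monohydrate: 0.267 mmol/L × 169.02 mg/mmol × 0.881 L = 39.76 mg
sodium sulfate: 8.52 mmol/L × 142 g/mol × 0.881 L ÷ 1000 = 1.07 g
ferric chloride hexahydrate: 0.745 mmol/L × 270.3 mg/mmol × 0.881 L = 177.41 mg
sucrose: 43.2 g/L × 0.881 L = 38.06 g
L-lysine hydrochloride: 0.586 g/L × 0.881 L = 0.516266 g = 516.27 mg
L-proline: 0.734 g/L × 0.881 L = 0.646654 g = 646.65 mg

manganese sulfate monohydrate 39.76 mg; sodium sulfate 1.07 g; ferric chloride hexahydrate 177.41 mg; sucrose 38.06 g; L-lysine hydrochloride 516.27 mg; L-proline 646.65 mg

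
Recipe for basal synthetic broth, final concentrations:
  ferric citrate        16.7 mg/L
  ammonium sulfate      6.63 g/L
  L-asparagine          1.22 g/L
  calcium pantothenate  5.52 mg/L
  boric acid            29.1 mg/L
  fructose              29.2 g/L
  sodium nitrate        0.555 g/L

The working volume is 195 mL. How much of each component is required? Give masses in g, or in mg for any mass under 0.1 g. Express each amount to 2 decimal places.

ferric citrate 3.26 mg; ammonium sulfate 1.29 g; L-asparagine 0.24 g; calcium pantothenate 1.08 mg; boric acid 5.67 mg; fructose 5.69 g; sodium nitrate 0.11 g

Working volume: 195 mL = 0.195 L.
ferric citrate: 16.7 mg/L × 0.195 L = 3.26 mg
ammonium sulfate: 6.63 g/L × 0.195 L = 1.29 g
L-asparagine: 1.22 g/L × 0.195 L = 0.24 g
calcium pantothenate: 5.52 mg/L × 0.195 L = 1.08 mg
boric acid: 29.1 mg/L × 0.195 L = 5.67 mg
fructose: 29.2 g/L × 0.195 L = 5.69 g
sodium nitrate: 0.555 g/L × 0.195 L = 0.11 g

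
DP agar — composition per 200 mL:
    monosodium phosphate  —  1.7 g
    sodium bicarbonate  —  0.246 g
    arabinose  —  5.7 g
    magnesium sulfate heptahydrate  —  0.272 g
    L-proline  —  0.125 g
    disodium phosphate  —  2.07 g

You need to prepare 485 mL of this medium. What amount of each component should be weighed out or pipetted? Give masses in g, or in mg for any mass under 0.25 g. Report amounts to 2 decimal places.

Scale factor = 485 mL / 200 mL = 2.425.
monosodium phosphate: 1.7 g × (485 mL / 200 mL) = 4.12 g
sodium bicarbonate: 0.246 g × (485 mL / 200 mL) = 0.60 g
arabinose: 5.7 g × (485 mL / 200 mL) = 13.82 g
magnesium sulfate heptahydrate: 0.272 g × (485 mL / 200 mL) = 0.66 g
L-proline: 0.125 g × (485 mL / 200 mL) = 0.30 g
disodium phosphate: 2.07 g × (485 mL / 200 mL) = 5.02 g

monosodium phosphate 4.12 g; sodium bicarbonate 0.60 g; arabinose 13.82 g; magnesium sulfate heptahydrate 0.66 g; L-proline 0.30 g; disodium phosphate 5.02 g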